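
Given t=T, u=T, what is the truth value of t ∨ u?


Disjunction is false only when both operands are false.
Substitute: t=T, u=T.
T ∨ T evaluates to T.

T


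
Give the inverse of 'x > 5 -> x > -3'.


The inverse of (P → Q) is (¬P → ¬Q). It is equivalent to the converse, not to the original.
Here P = 'x > 5' and Q = 'x > -3'.

If not (x > 5), then not (x > -3).


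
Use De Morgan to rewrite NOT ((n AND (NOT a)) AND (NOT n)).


De Morgan: the negation of a conjunction is the disjunction of the negations.
Distribute NOT across AND, flipping it to OR, and negate each literal.

((NOT n) OR a) OR n


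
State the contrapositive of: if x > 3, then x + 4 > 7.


The contrapositive of (P → Q) is (¬Q → ¬P); it is logically equivalent to the original.
Here P = 'x > 3' and Q = 'x + 4 > 7'.

If not (x + 4 > 7), then not (x > 3).


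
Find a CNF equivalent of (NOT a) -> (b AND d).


Step 1: Rewrite (¬a) → (b ∧ d) as ¬(¬a) ∨ (b ∧ d).
Step 2: Distribute ∨ over ∧.
Step 3: Eliminate any double negations (¬¬X = X).

(a OR b) AND (a OR d)


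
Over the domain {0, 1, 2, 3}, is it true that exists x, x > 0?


Evaluate the predicate on each element: 0:False, 1:True, 2:True, 3:True.
Witness x = 1 satisfies the predicate.

True


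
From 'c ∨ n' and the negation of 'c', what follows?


Disjunctive syllogism: from (P ∨ Q) and ¬P, infer Q.
One disjunct, 'c', is ruled out; the other must hold.

n


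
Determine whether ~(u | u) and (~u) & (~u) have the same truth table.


Compare truth tables:
u | φ | ψ
---------
False | True | True
True | False | False
The columns φ and ψ agree on every row.

Yes, they are logically equivalent.


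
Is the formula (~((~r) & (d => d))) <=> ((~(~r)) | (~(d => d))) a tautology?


Build the truth table over {d, r}:
d | r | φ
---------
False | False | True
True | False | True
False | True | True
True | True | True
Every row evaluates to true.

Yes, it is a tautology.


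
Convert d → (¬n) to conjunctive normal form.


Step 1: Rewrite d → (¬n) as ¬d ∨ (¬n).

(¬d) ∨ (¬n)


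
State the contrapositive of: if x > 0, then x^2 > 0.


The contrapositive of (P → Q) is (¬Q → ¬P); it is logically equivalent to the original.
Here P = 'x > 0' and Q = 'x^2 > 0'.

If not (x^2 > 0), then not (x > 0).


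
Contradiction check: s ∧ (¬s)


Truth table over {s}:
s | φ
-----
F | F
T | F
Every row is false.

Yes, it is a contradiction.


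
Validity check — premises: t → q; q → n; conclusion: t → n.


This matches the form of hypothetical syllogism: the conclusion follows in every model of the premises.

Valid.


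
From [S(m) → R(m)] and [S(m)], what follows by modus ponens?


Modus ponens: from (P → Q) and P, infer Q.
P = 'S(m)' is asserted, and P → Q holds, so Q follows.

R(m).


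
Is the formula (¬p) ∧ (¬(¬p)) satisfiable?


Check all 2 assignments over {p}:
p | φ
-----
F | F
T | F
No assignment makes the formula true.

Unsatisfiable.


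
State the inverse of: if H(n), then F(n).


The inverse of (P → Q) is (¬P → ¬Q). It is equivalent to the converse, not to the original.
Here P = 'H(n)' and Q = 'F(n)'.

If not (H(n)), then not (F(n)).


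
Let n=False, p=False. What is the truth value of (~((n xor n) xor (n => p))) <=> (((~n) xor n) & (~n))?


Substitute n=False, p=False:
n xor n = False xor False = False
n => p = False => False = True
(n xor n) xor (n => p) = False xor True = True
~((n xor n) xor (n => p)) = False
~n = True
(~n) xor n = True xor False = True
~n = True
((~n) xor n) & (~n) = True & True = True
(~((n xor n) xor (n => p))) <=> (((~n) xor n) & (~n)) = False <=> True = False

False


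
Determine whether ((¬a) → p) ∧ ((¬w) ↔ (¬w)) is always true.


Build the truth table over {a, p, w}:
a | p | w | φ
-------------
F | F | F | F
T | F | F | T
F | T | F | T
T | T | F | T
F | F | T | F
T | F | T | T
F | T | T | T
T | T | T | T
Counterexample at row 1: with a=F, p=F, w=F, the formula is F.

No, it is not a tautology.


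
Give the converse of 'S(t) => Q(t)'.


The converse of (P → Q) is (Q → P). It is not in general equivalent to the original.
Here P = 'S(t)' and Q = 'Q(t)'.

If Q(t), then S(t).


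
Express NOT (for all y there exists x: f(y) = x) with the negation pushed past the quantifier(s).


Negation flips each quantifier (∀↔∃) and negates the inner predicate.
¬(for all y there exists x: φ) = there exists y for all x: ¬φ.

there exists y for all x: NOT(f(y) = x)


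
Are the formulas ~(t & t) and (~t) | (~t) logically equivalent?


Compare truth tables:
t | φ | ψ
---------
False | True | True
True | False | False
The columns φ and ψ agree on every row.

Yes, they are logically equivalent.


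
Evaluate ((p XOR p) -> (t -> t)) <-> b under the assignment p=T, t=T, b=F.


Substitute p=T, t=T, b=F:
p XOR p = T XOR T = F
t -> t = T -> T = T
(p XOR p) -> (t -> t) = F -> T = T
((p XOR p) -> (t -> t)) <-> b = T <-> F = F

F


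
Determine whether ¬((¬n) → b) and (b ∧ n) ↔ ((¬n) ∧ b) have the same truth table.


Compare truth tables:
b | n | φ | ψ
-------------
F | F | T | T
T | F | F | F
F | T | F | T
T | T | F | F
They differ at row 3 (b=F, n=T): φ=F but ψ=T.

No, they are not logically equivalent.


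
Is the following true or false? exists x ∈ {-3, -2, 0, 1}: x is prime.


Evaluate the predicate on each element: -3:False, -2:False, 0:False, 1:False.
No element satisfies the predicate.

False


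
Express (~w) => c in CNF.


Step 1: Rewrite (¬w) → c as ¬(¬w) ∨ c.
Step 2: Eliminate any double negations (¬¬X = X).

w | c


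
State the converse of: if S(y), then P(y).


The converse of (P → Q) is (Q → P). It is not in general equivalent to the original.
Here P = 'S(y)' and Q = 'P(y)'.

If P(y), then S(y).


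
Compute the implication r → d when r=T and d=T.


Implication is false only when antecedent is true and consequent is false.
Substitute: r=T, d=T.
T → T evaluates to T.

T


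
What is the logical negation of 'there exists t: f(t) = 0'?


¬(for all x: φ) = there exists x: ¬φ, and ¬(there exists x: φ) = for all x: ¬φ.
Apply to the existential statement.

for all t: NOT(f(t) = 0)


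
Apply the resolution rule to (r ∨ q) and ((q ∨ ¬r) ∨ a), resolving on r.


The clauses contain complementary literals r and ¬r.
Resolution eliminates this pair and disjoins the remaining literals (merging duplicates).

(q ∨ a)


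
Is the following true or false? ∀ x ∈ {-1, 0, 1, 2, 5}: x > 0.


Evaluate the predicate on each element: -1:F, 0:F, 1:T, 2:T, 5:T.
Counterexample x = -1 fails the predicate.

F


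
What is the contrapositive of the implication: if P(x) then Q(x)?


The contrapositive of (P → Q) is (¬Q → ¬P); it is logically equivalent to the original.
Here P = 'P(x)' and Q = 'Q(x)'.

If not (Q(x)), then not (P(x)).


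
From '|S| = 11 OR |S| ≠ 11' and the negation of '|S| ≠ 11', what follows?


Disjunctive syllogism: from (P ∨ Q) and ¬P, infer Q.
One disjunct, '|S| ≠ 11', is ruled out; the other must hold.

|S| = 11


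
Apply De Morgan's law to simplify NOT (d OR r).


De Morgan: the negation of a disjunction is the conjunction of the negations.
Distribute NOT across OR, flipping it to AND, and negate each literal.

(NOT d) AND (NOT r)


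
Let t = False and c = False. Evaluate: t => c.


Implication is false only when antecedent is true and consequent is false.
Substitute: t=False, c=False.
False => False evaluates to True.

True


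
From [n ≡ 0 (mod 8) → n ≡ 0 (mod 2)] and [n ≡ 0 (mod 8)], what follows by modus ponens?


Modus ponens: from (P → Q) and P, infer Q.
P = 'n ≡ 0 (mod 8)' is asserted, and P → Q holds, so Q follows.

n ≡ 0 (mod 2).


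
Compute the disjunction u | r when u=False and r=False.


Disjunction is false only when both operands are false.
Substitute: u=False, r=False.
False | False evaluates to False.

False


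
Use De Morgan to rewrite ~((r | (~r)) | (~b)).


De Morgan: the negation of a disjunction is the conjunction of the negations.
Distribute ~ across |, flipping it to &, and negate each literal.

((~r) & r) & b


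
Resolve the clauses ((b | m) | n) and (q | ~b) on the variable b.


The clauses contain complementary literals b and ~b.
Resolution eliminates this pair and disjoins the remaining literals (merging duplicates).

((n | m) | q)


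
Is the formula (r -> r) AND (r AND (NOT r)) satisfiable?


Check all 2 assignments over {r}:
r | φ
-----
F | F
T | F
No assignment makes the formula true.

Unsatisfiable.


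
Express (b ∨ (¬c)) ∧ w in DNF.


Step 1: Distribute ∧ over ∨: (b ∨ (¬c)) ∧ w = (b ∧ w) ∨ ((¬c) ∧ w).

(b ∧ w) ∨ ((¬c) ∧ w)


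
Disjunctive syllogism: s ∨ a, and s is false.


Disjunctive syllogism: from (P ∨ Q) and ¬P, infer Q.
One disjunct, 's', is ruled out; the other must hold.

a


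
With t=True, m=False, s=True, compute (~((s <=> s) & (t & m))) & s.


Substitute t=True, m=False, s=True:
s <=> s = True <=> True = True
t & m = True & False = False
(s <=> s) & (t & m) = True & False = False
~((s <=> s) & (t & m)) = True
(~((s <=> s) & (t & m))) & s = True & True = True

True


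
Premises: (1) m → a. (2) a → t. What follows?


Hypothetical syllogism: from (P → Q) and (Q → R), infer (P → R).
Chain the two implications through the shared middle term 'a'.

m → t


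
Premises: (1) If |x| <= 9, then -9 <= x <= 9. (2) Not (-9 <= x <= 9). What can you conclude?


Modus tollens: from (P → Q) and ¬Q, infer ¬P.
Q = '-9 <= x <= 9' is denied; since P → Q, P must also fail.

Not (|x| <= 9).


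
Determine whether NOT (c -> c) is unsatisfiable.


Truth table over {c}:
c | φ
-----
F | F
T | F
Every row is false.

Yes, it is a contradiction.


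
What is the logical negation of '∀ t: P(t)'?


¬(∀ x: φ) = ∃ x: ¬φ, and ¬(∃ x: φ) = ∀ x: ¬φ.
Apply to the universal statement.

∃ t: ¬(P(t))


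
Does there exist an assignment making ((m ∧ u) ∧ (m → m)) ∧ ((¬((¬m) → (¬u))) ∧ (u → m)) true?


Check all 4 assignments over {m, u}:
m | u | φ
---------
F | F | F
T | F | F
F | T | F
T | T | F
No assignment makes the formula true.

Unsatisfiable.


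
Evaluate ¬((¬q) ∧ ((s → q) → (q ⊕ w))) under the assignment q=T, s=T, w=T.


Substitute q=T, s=T, w=T:
¬q = F
s → q = T → T = T
q ⊕ w = T ⊕ T = F
(s → q) → (q ⊕ w) = T → F = F
(¬q) ∧ ((s → q) → (q ⊕ w)) = F ∧ F = F
¬((¬q) ∧ ((s → q) → (q ⊕ w))) = T

T


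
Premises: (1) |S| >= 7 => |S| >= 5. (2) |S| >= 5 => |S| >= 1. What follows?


Hypothetical syllogism: from (P → Q) and (Q → R), infer (P → R).
Chain the two implications through the shared middle term '|S| >= 5'.

|S| >= 7 => |S| >= 1


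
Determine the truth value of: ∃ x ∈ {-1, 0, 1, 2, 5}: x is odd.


Evaluate the predicate on each element: -1:T, 0:F, 1:T, 2:F, 5:T.
Witness x = -1 satisfies the predicate.

T


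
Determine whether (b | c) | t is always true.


Build the truth table over {b, c, t}:
b | c | t | φ
-------------
False | False | False | False
True | False | False | True
False | True | False | True
True | True | False | True
False | False | True | True
True | False | True | True
False | True | True | True
True | True | True | True
Counterexample at row 1: with b=False, c=False, t=False, the formula is False.

No, it is not a tautology.


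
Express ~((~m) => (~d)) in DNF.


Step 1: Rewrite implication then negate: ¬(¬(¬m) ∨ (¬d)) = (¬m) ∧ ¬(¬d).
Step 2: Eliminate any double negations (¬¬X = X).

(~m) & d


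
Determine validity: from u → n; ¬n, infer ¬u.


This matches the form of modus tollens: the conclusion follows in every model of the premises.

Valid.


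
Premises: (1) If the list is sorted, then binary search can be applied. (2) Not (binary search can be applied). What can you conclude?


Modus tollens: from (P → Q) and ¬Q, infer ¬P.
Q = 'binary search can be applied' is denied; since P → Q, P must also fail.

Not (the list is sorted).


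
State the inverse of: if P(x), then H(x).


The inverse of (P → Q) is (¬P → ¬Q). It is equivalent to the converse, not to the original.
Here P = 'P(x)' and Q = 'H(x)'.

If not (P(x)), then not (H(x)).


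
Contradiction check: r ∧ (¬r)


Truth table over {r}:
r | φ
-----
F | F
T | F
Every row is false.

Yes, it is a contradiction.


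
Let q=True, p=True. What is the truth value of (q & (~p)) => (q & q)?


Substitute q=True, p=True:
~p = False
q & (~p) = True & False = False
q & q = True & True = True
(q & (~p)) => (q & q) = False => True = True

True


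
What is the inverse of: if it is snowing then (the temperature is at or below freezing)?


The inverse of (P → Q) is (¬P → ¬Q). It is equivalent to the converse, not to the original.
Here P = 'it is snowing' and Q = '(the temperature is at or below freezing)'.

If not (it is snowing), then not ((the temperature is at or below freezing)).


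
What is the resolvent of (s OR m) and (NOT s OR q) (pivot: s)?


The clauses contain complementary literals s and NOTs.
Resolution eliminates this pair and disjoins the remaining literals (merging duplicates).

(m OR q)


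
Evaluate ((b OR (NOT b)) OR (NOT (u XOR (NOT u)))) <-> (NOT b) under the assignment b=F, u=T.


Substitute b=F, u=T:
NOT b = T
b OR (NOT b) = F OR T = T
NOT u = F
u XOR (NOT u) = T XOR F = T
NOT (u XOR (NOT u)) = F
(b OR (NOT b)) OR (NOT (u XOR (NOT u))) = T OR F = T
NOT b = T
((b OR (NOT b)) OR (NOT (u XOR (NOT u)))) <-> (NOT b) = T <-> T = T

T


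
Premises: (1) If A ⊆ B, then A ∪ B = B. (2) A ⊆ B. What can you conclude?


Modus ponens: from (P → Q) and P, infer Q.
P = 'A ⊆ B' is asserted, and P → Q holds, so Q follows.

A ∪ B = B.


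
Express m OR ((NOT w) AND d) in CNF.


Step 1: Distribute ∨ over ∧: m ∨ ((¬w) ∧ d) = (m ∨ (¬w)) ∧ (m ∨ d).

(m OR (NOT w)) AND (m OR d)


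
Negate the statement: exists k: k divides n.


¬(forall x: φ) = exists x: ¬φ, and ¬(exists x: φ) = forall x: ¬φ.
Apply to the existential statement.

forall k: ~(k divides n)


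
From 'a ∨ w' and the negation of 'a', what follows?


Disjunctive syllogism: from (P ∨ Q) and ¬P, infer Q.
One disjunct, 'a', is ruled out; the other must hold.

w


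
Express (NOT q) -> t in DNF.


Step 1: Rewrite (¬q) → t as ¬(¬q) ∨ t.
Step 2: Eliminate any double negations (¬¬X = X).

q OR t


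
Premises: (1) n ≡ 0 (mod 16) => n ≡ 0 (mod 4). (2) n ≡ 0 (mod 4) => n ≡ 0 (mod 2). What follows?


Hypothetical syllogism: from (P → Q) and (Q → R), infer (P → R).
Chain the two implications through the shared middle term 'n ≡ 0 (mod 4)'.

n ≡ 0 (mod 16) => n ≡ 0 (mod 2)


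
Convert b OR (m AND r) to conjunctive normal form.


Step 1: Distribute ∨ over ∧: b ∨ (m ∧ r) = (b ∨ m) ∧ (b ∨ r).

(b OR m) AND (b OR r)


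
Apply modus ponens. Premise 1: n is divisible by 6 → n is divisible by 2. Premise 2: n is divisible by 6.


Modus ponens: from (P → Q) and P, infer Q.
P = 'n is divisible by 6' is asserted, and P → Q holds, so Q follows.

n is divisible by 2.


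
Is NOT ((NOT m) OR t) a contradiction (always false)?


Truth table over {m, t}:
m | t | φ
---------
F | F | F
T | F | T
F | T | F
T | T | F
Satisfying assignment at row 2: m=T, t=F gives T.

No, it is not a contradiction.


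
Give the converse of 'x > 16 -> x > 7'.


The converse of (P → Q) is (Q → P). It is not in general equivalent to the original.
Here P = 'x > 16' and Q = 'x > 7'.

If x > 7, then x > 16.


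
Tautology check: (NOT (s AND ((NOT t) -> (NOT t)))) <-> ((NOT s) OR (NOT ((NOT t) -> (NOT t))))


Build the truth table over {s, t}:
s | t | φ
---------
F | F | T
T | F | T
F | T | T
T | T | T
Every row evaluates to true.

Yes, it is a tautology.


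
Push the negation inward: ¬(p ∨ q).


De Morgan: the negation of a disjunction is the conjunction of the negations.
Distribute ¬ across ∨, flipping it to ∧, and negate each literal.

(¬p) ∧ (¬q)


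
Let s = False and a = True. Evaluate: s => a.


Implication is false only when antecedent is true and consequent is false.
Substitute: s=False, a=True.
False => True evaluates to True.

True


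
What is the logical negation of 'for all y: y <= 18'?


¬(for all x: φ) = there exists x: ¬φ, and ¬(there exists x: φ) = for all x: ¬φ.
Apply to the universal statement.

there exists y: NOT(y <= 18)


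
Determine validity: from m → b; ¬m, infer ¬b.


This is denying the antecedent (fallacy). There exist truth assignments where the premises are all true but the conclusion is false.

Invalid.


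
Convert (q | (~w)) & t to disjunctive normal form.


Step 1: Distribute ∧ over ∨: (q ∨ (¬w)) ∧ t = (q ∧ t) ∨ ((¬w) ∧ t).

(q & t) | ((~w) & t)


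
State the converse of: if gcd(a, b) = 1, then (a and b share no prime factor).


The converse of (P → Q) is (Q → P). It is not in general equivalent to the original.
Here P = 'gcd(a, b) = 1' and Q = '(a and b share no prime factor)'.

If (a and b share no prime factor), then gcd(a, b) = 1.


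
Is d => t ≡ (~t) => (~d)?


Compare truth tables:
d | t | φ | ψ
-------------
False | False | True | True
True | False | False | False
False | True | True | True
True | True | True | True
The columns φ and ψ agree on every row.

Yes, they are logically equivalent.


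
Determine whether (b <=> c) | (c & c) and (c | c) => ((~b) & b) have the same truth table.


Compare truth tables:
b | c | φ | ψ
-------------
False | False | True | True
True | False | False | True
False | True | True | False
True | True | True | False
They differ at row 2 (b=True, c=False): φ=False but ψ=True.

No, they are not logically equivalent.


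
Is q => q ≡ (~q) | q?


Compare truth tables:
q | φ | ψ
---------
False | True | True
True | True | True
The columns φ and ψ agree on every row.

Yes, they are logically equivalent.


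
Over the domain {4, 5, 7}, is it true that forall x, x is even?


Evaluate the predicate on each element: 4:True, 5:False, 7:False.
Counterexample x = 5 fails the predicate.

False


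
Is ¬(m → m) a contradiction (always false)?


Truth table over {m}:
m | φ
-----
F | F
T | F
Every row is false.

Yes, it is a contradiction.


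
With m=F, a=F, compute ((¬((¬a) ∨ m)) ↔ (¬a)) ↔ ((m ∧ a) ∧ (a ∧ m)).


Substitute m=F, a=F:
¬a = T
(¬a) ∨ m = T ∨ F = T
¬((¬a) ∨ m) = F
¬a = T
(¬((¬a) ∨ m)) ↔ (¬a) = F ↔ T = F
m ∧ a = F ∧ F = F
a ∧ m = F ∧ F = F
(m ∧ a) ∧ (a ∧ m) = F ∧ F = F
((¬((¬a) ∨ m)) ↔ (¬a)) ↔ ((m ∧ a) ∧ (a ∧ m)) = F ↔ F = T

T


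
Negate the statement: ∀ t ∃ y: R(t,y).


Negation flips each quantifier (∀↔∃) and negates the inner predicate.
¬(∀ t ∃ y: φ) = ∃ t ∀ y: ¬φ.

∃ t ∀ y: ¬(R(t,y))


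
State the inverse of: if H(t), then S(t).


The inverse of (P → Q) is (¬P → ¬Q). It is equivalent to the converse, not to the original.
Here P = 'H(t)' and Q = 'S(t)'.

If not (H(t)), then not (S(t)).


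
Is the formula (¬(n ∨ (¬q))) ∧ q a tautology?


Build the truth table over {n, q}:
n | q | φ
---------
F | F | F
T | F | F
F | T | T
T | T | F
Counterexample at row 1: with n=F, q=F, the formula is F.

No, it is not a tautology.


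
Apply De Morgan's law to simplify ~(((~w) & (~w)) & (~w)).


De Morgan: the negation of a conjunction is the disjunction of the negations.
Distribute ~ across &, flipping it to |, and negate each literal.

(w | w) | w


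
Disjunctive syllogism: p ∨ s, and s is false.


Disjunctive syllogism: from (P ∨ Q) and ¬P, infer Q.
One disjunct, 's', is ruled out; the other must hold.

p


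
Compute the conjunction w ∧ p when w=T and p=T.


Conjunction is true only when both operands are true.
Substitute: w=T, p=T.
T ∧ T evaluates to T.

T


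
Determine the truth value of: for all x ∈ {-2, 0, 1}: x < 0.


Evaluate the predicate on each element: -2:T, 0:F, 1:F.
Counterexample x = 0 fails the predicate.

F


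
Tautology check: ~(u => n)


Build the truth table over {n, u}:
n | u | φ
---------
False | False | False
True | False | False
False | True | True
True | True | False
Counterexample at row 1: with n=False, u=False, the formula is False.

No, it is not a tautology.


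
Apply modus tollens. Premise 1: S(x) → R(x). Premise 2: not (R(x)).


Modus tollens: from (P → Q) and ¬Q, infer ¬P.
Q = 'R(x)' is denied; since P → Q, P must also fail.

Not (S(x)).


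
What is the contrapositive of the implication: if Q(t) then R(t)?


The contrapositive of (P → Q) is (¬Q → ¬P); it is logically equivalent to the original.
Here P = 'Q(t)' and Q = 'R(t)'.

If not (R(t)), then not (Q(t)).


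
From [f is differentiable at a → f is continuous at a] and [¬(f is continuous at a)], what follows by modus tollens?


Modus tollens: from (P → Q) and ¬Q, infer ¬P.
Q = 'f is continuous at a' is denied; since P → Q, P must also fail.

Not (f is differentiable at a).


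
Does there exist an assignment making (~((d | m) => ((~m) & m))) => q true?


Search for a satisfying assignment over {d, m, q}.
Try d=False, m=False, q=False: the formula evaluates to True.
A satisfying assignment exists.

Satisfiable.


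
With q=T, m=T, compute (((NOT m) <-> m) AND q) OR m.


Substitute q=T, m=T:
NOT m = F
(NOT m) <-> m = F <-> T = F
((NOT m) <-> m) AND q = F AND T = F
(((NOT m) <-> m) AND q) OR m = F OR T = T

T


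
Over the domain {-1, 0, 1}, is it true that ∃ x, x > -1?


Evaluate the predicate on each element: -1:F, 0:T, 1:T.
Witness x = 0 satisfies the predicate.

T


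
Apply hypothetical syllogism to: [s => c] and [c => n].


Hypothetical syllogism: from (P → Q) and (Q → R), infer (P → R).
Chain the two implications through the shared middle term 'c'.

s => n


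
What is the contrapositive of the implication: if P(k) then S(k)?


The contrapositive of (P → Q) is (¬Q → ¬P); it is logically equivalent to the original.
Here P = 'P(k)' and Q = 'S(k)'.

If not (S(k)), then not (P(k)).


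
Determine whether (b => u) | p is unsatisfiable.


Truth table over {b, p, u}:
b | p | u | φ
-------------
False | False | False | True
True | False | False | False
False | True | False | True
True | True | False | True
False | False | True | True
True | False | True | True
False | True | True | True
True | True | True | True
Satisfying assignment at row 1: b=False, p=False, u=False gives True.

No, it is not a contradiction.


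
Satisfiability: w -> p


Search for a satisfying assignment over {p, w}.
Try p=F, w=F: the formula evaluates to T.
A satisfying assignment exists.

Satisfiable.


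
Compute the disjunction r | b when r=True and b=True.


Disjunction is false only when both operands are false.
Substitute: r=True, b=True.
True | True evaluates to True.

True


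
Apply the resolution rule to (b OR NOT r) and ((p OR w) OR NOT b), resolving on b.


The clauses contain complementary literals b and NOTb.
Resolution eliminates this pair and disjoins the remaining literals (merging duplicates).

((NOT r OR w) OR p)


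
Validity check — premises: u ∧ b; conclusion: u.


This matches the form of conjunction elimination: the conclusion follows in every model of the premises.

Valid.


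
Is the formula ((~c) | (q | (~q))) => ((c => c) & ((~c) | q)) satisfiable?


Search for a satisfying assignment over {c, q}.
Try c=False, q=False: the formula evaluates to True.
A satisfying assignment exists.

Satisfiable.


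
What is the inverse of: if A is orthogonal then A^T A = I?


The inverse of (P → Q) is (¬P → ¬Q). It is equivalent to the converse, not to the original.
Here P = 'A is orthogonal' and Q = 'A^T A = I'.

If not (A is orthogonal), then not (A^T A = I).


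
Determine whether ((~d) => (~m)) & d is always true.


Build the truth table over {d, m}:
d | m | φ
---------
False | False | False
True | False | True
False | True | False
True | True | True
Counterexample at row 1: with d=False, m=False, the formula is False.

No, it is not a tautology.


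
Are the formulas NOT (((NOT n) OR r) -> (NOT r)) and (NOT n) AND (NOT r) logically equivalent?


Compare truth tables:
n | r | φ | ψ
-------------
F | F | F | T
T | F | F | F
F | T | T | F
T | T | T | F
They differ at row 1 (n=F, r=F): φ=F but ψ=T.

No, they are not logically equivalent.


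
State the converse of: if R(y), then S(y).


The converse of (P → Q) is (Q → P). It is not in general equivalent to the original.
Here P = 'R(y)' and Q = 'S(y)'.

If S(y), then R(y).


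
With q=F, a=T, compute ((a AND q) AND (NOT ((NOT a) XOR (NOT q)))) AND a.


Substitute q=F, a=T:
a AND q = T AND F = F
NOT a = F
NOT q = T
(NOT a) XOR (NOT q) = F XOR T = T
NOT ((NOT a) XOR (NOT q)) = F
(a AND q) AND (NOT ((NOT a) XOR (NOT q))) = F AND F = F
((a AND q) AND (NOT ((NOT a) XOR (NOT q)))) AND a = F AND T = F

F


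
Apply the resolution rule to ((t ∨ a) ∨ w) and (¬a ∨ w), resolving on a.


The clauses contain complementary literals a and ¬a.
Resolution eliminates this pair and disjoins the remaining literals (merging duplicates).

(w ∨ t)


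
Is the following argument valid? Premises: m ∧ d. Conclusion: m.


This matches the form of conjunction elimination: the conclusion follows in every model of the premises.

Valid.


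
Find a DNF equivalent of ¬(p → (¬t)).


Step 1: Rewrite implication then negate: ¬(¬p ∨ (¬t)) = p ∧ ¬(¬t).
Step 2: Eliminate any double negations (¬¬X = X).

p ∧ t


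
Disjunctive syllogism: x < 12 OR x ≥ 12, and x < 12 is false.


Disjunctive syllogism: from (P ∨ Q) and ¬P, infer Q.
One disjunct, 'x < 12', is ruled out; the other must hold.

x ≥ 12


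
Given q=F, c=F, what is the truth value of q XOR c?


Exclusive or is true when exactly one operand is true.
Substitute: q=F, c=F.
F XOR F evaluates to F.

F


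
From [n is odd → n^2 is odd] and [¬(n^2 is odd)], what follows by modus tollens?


Modus tollens: from (P → Q) and ¬Q, infer ¬P.
Q = 'n^2 is odd' is denied; since P → Q, P must also fail.

Not (n is odd).


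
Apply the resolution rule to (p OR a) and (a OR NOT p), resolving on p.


The clauses contain complementary literals p and NOTp.
Resolution eliminates this pair and disjoins the remaining literals (merging duplicates).

a


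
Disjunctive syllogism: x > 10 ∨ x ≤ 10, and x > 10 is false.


Disjunctive syllogism: from (P ∨ Q) and ¬P, infer Q.
One disjunct, 'x > 10', is ruled out; the other must hold.

x ≤ 10


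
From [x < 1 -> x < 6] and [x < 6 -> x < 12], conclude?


Hypothetical syllogism: from (P → Q) and (Q → R), infer (P → R).
Chain the two implications through the shared middle term 'x < 6'.

x < 1 -> x < 12


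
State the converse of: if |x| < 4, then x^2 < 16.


The converse of (P → Q) is (Q → P). It is not in general equivalent to the original.
Here P = '|x| < 4' and Q = 'x^2 < 16'.

If x^2 < 16, then |x| < 4.


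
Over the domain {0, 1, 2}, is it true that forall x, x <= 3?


Evaluate the predicate on each element: 0:True, 1:True, 2:True.
Every element satisfies the predicate.

True


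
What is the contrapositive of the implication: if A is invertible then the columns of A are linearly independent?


The contrapositive of (P → Q) is (¬Q → ¬P); it is logically equivalent to the original.
Here P = 'A is invertible' and Q = 'the columns of A are linearly independent'.

If not (the columns of A are linearly independent), then not (A is invertible).


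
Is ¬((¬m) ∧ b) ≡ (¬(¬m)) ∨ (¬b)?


Compare truth tables:
b | m | φ | ψ
-------------
F | F | T | T
T | F | F | F
F | T | T | T
T | T | T | T
The columns φ and ψ agree on every row.

Yes, they are logically equivalent.


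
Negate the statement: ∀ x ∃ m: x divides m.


Negation flips each quantifier (∀↔∃) and negates the inner predicate.
¬(∀ x ∃ m: φ) = ∃ x ∀ m: ¬φ.

∃ x ∀ m: ¬(x divides m)


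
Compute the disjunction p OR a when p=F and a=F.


Disjunction is false only when both operands are false.
Substitute: p=F, a=F.
F OR F evaluates to F.

F


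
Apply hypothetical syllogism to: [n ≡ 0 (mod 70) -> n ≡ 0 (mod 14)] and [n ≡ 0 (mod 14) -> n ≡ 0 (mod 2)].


Hypothetical syllogism: from (P → Q) and (Q → R), infer (P → R).
Chain the two implications through the shared middle term 'n ≡ 0 (mod 14)'.

n ≡ 0 (mod 70) -> n ≡ 0 (mod 2)


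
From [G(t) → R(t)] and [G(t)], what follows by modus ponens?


Modus ponens: from (P → Q) and P, infer Q.
P = 'G(t)' is asserted, and P → Q holds, so Q follows.

R(t).


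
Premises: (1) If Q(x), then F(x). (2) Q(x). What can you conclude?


Modus ponens: from (P → Q) and P, infer Q.
P = 'Q(x)' is asserted, and P → Q holds, so Q follows.

F(x).


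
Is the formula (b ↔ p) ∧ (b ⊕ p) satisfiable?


Check all 4 assignments over {b, p}:
b | p | φ
---------
F | F | F
T | F | F
F | T | F
T | T | F
No assignment makes the formula true.

Unsatisfiable.


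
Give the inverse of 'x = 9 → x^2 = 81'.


The inverse of (P → Q) is (¬P → ¬Q). It is equivalent to the converse, not to the original.
Here P = 'x = 9' and Q = 'x^2 = 81'.

If not (x = 9), then not (x^2 = 81).


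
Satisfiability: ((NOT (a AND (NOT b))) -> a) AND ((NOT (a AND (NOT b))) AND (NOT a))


Check all 4 assignments over {a, b}:
a | b | φ
---------
F | F | F
T | F | F
F | T | F
T | T | F
No assignment makes the formula true.

Unsatisfiable.


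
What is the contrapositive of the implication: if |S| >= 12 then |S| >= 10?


The contrapositive of (P → Q) is (¬Q → ¬P); it is logically equivalent to the original.
Here P = '|S| >= 12' and Q = '|S| >= 10'.

If not (|S| >= 10), then not (|S| >= 12).


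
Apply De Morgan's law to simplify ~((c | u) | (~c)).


De Morgan: the negation of a disjunction is the conjunction of the negations.
Distribute ~ across |, flipping it to &, and negate each literal.

((~c) & (~u)) & c


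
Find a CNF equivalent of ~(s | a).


Step 1: Apply De Morgan: ¬(s ∨ a) = ¬s ∧ ¬a.

(~s) & (~a)


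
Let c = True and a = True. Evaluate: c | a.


Disjunction is false only when both operands are false.
Substitute: c=True, a=True.
True | True evaluates to True.

True


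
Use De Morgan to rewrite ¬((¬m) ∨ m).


De Morgan: the negation of a disjunction is the conjunction of the negations.
Distribute ¬ across ∨, flipping it to ∧, and negate each literal.

m ∧ (¬m)


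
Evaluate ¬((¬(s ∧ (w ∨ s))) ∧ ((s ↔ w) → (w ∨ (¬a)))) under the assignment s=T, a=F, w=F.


Substitute s=T, a=F, w=F:
w ∨ s = F ∨ T = T
s ∧ (w ∨ s) = T ∧ T = T
¬(s ∧ (w ∨ s)) = F
s ↔ w = T ↔ F = F
¬a = T
w ∨ (¬a) = F ∨ T = T
(s ↔ w) → (w ∨ (¬a)) = F → T = T
(¬(s ∧ (w ∨ s))) ∧ ((s ↔ w) → (w ∨ (¬a))) = F ∧ T = F
¬((¬(s ∧ (w ∨ s))) ∧ ((s ↔ w) → (w ∨ (¬a)))) = T

T


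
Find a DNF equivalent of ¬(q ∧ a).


Step 1: Apply De Morgan: ¬(q ∧ a) = ¬q ∨ ¬a.

(¬q) ∨ (¬a)


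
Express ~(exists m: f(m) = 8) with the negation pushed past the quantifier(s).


¬(forall x: φ) = exists x: ¬φ, and ¬(exists x: φ) = forall x: ¬φ.
Apply to the existential statement.

forall m: ~(f(m) = 8)


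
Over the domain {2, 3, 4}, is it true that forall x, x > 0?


Evaluate the predicate on each element: 2:True, 3:True, 4:True.
Every element satisfies the predicate.

True


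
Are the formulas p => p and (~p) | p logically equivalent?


Compare truth tables:
p | φ | ψ
---------
False | True | True
True | True | True
The columns φ and ψ agree on every row.

Yes, they are logically equivalent.


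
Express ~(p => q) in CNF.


Step 1: Rewrite p → q as ¬p ∨ q.
Step 2: Negate: ¬(¬p ∨ q) = p ∧ ¬q (De Morgan + double negation).

p & (~q)


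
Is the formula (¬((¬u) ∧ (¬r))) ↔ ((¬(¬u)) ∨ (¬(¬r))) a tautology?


Build the truth table over {r, u}:
r | u | φ
---------
F | F | T
T | F | T
F | T | T
T | T | T
Every row evaluates to true.

Yes, it is a tautology.


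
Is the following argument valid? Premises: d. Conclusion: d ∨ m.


This matches the form of disjunction introduction: the conclusion follows in every model of the premises.

Valid.


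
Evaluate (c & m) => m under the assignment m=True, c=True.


Substitute m=True, c=True:
c & m = True & True = True
(c & m) => m = True => True = True

True


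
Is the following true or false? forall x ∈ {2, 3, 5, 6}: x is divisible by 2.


Evaluate the predicate on each element: 2:True, 3:False, 5:False, 6:True.
Counterexample x = 3 fails the predicate.

False


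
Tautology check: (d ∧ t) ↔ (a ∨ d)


Build the truth table over {a, d, t}:
a | d | t | φ
-------------
F | F | F | T
T | F | F | F
F | T | F | F
T | T | F | F
F | F | T | T
T | F | T | F
F | T | T | T
T | T | T | T
Counterexample at row 2: with a=T, d=F, t=F, the formula is F.

No, it is not a tautology.


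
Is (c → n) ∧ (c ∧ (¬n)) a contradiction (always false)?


Truth table over {c, n}:
c | n | φ
---------
F | F | F
T | F | F
F | T | F
T | T | F
Every row is false.

Yes, it is a contradiction.


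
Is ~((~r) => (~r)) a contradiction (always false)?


Truth table over {r}:
r | φ
-----
False | False
True | False
Every row is false.

Yes, it is a contradiction.


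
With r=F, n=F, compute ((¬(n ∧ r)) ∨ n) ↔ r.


Substitute r=F, n=F:
n ∧ r = F ∧ F = F
¬(n ∧ r) = T
(¬(n ∧ r)) ∨ n = T ∨ F = T
((¬(n ∧ r)) ∨ n) ↔ r = T ↔ F = F

F


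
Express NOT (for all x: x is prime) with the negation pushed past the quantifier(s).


¬(for all x: φ) = there exists x: ¬φ, and ¬(there exists x: φ) = for all x: ¬φ.
Apply to the universal statement.

there exists x: NOT(x is prime)


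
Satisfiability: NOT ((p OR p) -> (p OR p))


Check all 2 assignments over {p}:
p | φ
-----
F | F
T | F
No assignment makes the formula true.

Unsatisfiable.


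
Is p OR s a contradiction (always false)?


Truth table over {p, s}:
p | s | φ
---------
F | F | F
T | F | T
F | T | T
T | T | T
Satisfying assignment at row 2: p=T, s=F gives T.

No, it is not a contradiction.


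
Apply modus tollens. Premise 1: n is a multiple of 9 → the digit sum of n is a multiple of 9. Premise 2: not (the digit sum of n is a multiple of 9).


Modus tollens: from (P → Q) and ¬Q, infer ¬P.
Q = 'the digit sum of n is a multiple of 9' is denied; since P → Q, P must also fail.

Not (n is a multiple of 9).


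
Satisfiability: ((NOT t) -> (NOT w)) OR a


Search for a satisfying assignment over {a, t, w}.
Try a=F, t=F, w=F: the formula evaluates to T.
A satisfying assignment exists.

Satisfiable.


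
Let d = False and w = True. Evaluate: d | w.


Disjunction is false only when both operands are false.
Substitute: d=False, w=True.
False | True evaluates to True.

True


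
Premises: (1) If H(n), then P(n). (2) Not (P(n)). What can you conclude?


Modus tollens: from (P → Q) and ¬Q, infer ¬P.
Q = 'P(n)' is denied; since P → Q, P must also fail.

Not (H(n)).


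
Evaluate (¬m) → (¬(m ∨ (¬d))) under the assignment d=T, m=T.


Substitute d=T, m=T:
¬m = F
¬d = F
m ∨ (¬d) = T ∨ F = T
¬(m ∨ (¬d)) = F
(¬m) → (¬(m ∨ (¬d))) = F → F = T

T


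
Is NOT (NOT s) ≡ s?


Compare truth tables:
s | φ | ψ
---------
F | F | F
T | T | T
The columns φ and ψ agree on every row.

Yes, they are logically equivalent.


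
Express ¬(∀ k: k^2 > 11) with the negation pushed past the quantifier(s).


¬(∀ x: φ) = ∃ x: ¬φ, and ¬(∃ x: φ) = ∀ x: ¬φ.
Apply to the universal statement.

∃ k: ¬(k^2 > 11)


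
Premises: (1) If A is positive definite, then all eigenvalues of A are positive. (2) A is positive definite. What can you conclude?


Modus ponens: from (P → Q) and P, infer Q.
P = 'A is positive definite' is asserted, and P → Q holds, so Q follows.

all eigenvalues of A are positive.


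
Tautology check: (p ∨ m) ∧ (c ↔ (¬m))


Build the truth table over {c, m, p}:
c | m | p | φ
-------------
F | F | F | F
T | F | F | F
F | T | F | T
T | T | F | F
F | F | T | F
T | F | T | T
F | T | T | T
T | T | T | F
Counterexample at row 1: with c=F, m=F, p=F, the formula is F.

No, it is not a tautology.


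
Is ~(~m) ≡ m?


Compare truth tables:
m | φ | ψ
---------
False | False | False
True | True | True
The columns φ and ψ agree on every row.

Yes, they are logically equivalent.


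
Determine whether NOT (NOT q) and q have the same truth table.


Compare truth tables:
q | φ | ψ
---------
F | F | F
T | T | T
The columns φ and ψ agree on every row.

Yes, they are logically equivalent.


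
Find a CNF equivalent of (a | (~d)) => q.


Step 1: Rewrite as ¬(a ∨ (¬d)) ∨ q = (¬a ∧ ¬(¬d)) ∨ q.
Step 2: Distribute ∨ over ∧.
Step 3: Eliminate any double negations (¬¬X = X).

((~a) | q) & (d | q)


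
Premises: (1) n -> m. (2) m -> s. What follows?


Hypothetical syllogism: from (P → Q) and (Q → R), infer (P → R).
Chain the two implications through the shared middle term 'm'.

n -> s


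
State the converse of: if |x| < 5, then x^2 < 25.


The converse of (P → Q) is (Q → P). It is not in general equivalent to the original.
Here P = '|x| < 5' and Q = 'x^2 < 25'.

If x^2 < 25, then |x| < 5.


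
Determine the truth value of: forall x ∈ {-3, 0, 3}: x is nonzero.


Evaluate the predicate on each element: -3:True, 0:False, 3:True.
Counterexample x = 0 fails the predicate.

False


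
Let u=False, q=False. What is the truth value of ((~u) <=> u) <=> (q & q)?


Substitute u=False, q=False:
~u = True
(~u) <=> u = True <=> False = False
q & q = False & False = False
((~u) <=> u) <=> (q & q) = False <=> False = True

True


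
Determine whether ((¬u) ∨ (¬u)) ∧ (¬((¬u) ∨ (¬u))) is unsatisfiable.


Truth table over {u}:
u | φ
-----
F | F
T | F
Every row is false.

Yes, it is a contradiction.


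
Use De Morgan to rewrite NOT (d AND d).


De Morgan: the negation of a conjunction is the disjunction of the negations.
Distribute NOT across AND, flipping it to OR, and negate each literal.

(NOT d) OR (NOT d)


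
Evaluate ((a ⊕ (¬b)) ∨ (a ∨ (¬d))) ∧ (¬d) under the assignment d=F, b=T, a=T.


Substitute d=F, b=T, a=T:
¬b = F
a ⊕ (¬b) = T ⊕ F = T
¬d = T
a ∨ (¬d) = T ∨ T = T
(a ⊕ (¬b)) ∨ (a ∨ (¬d)) = T ∨ T = T
¬d = T
((a ⊕ (¬b)) ∨ (a ∨ (¬d))) ∧ (¬d) = T ∧ T = T

T


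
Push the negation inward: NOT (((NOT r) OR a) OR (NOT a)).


De Morgan: the negation of a disjunction is the conjunction of the negations.
Distribute NOT across OR, flipping it to AND, and negate each literal.

(r AND (NOT a)) AND a


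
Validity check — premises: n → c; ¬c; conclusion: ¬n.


This matches the form of modus tollens: the conclusion follows in every model of the premises.

Valid.


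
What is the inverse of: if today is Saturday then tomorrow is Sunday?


The inverse of (P → Q) is (¬P → ¬Q). It is equivalent to the converse, not to the original.
Here P = 'today is Saturday' and Q = 'tomorrow is Sunday'.

If not (today is Saturday), then not (tomorrow is Sunday).
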